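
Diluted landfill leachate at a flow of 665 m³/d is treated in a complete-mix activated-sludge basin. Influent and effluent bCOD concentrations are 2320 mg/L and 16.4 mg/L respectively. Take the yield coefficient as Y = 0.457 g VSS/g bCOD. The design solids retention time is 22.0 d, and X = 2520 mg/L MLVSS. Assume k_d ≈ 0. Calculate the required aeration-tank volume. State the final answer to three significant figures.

V ≈ 6110 m³

V·X = Y·Q·ΔS·θ_c gives V = 0.457 × 665 × (2320 − 16.4) × 22.0 / 2520 = 6112 m³.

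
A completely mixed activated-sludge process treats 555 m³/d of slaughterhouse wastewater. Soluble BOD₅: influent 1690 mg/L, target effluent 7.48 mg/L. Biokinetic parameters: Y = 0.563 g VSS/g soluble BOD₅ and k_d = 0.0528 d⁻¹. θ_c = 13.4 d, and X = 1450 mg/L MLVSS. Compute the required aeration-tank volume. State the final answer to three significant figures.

Steady-state biomass mass balance: V·X·(1 + k_d·θ_c) = Y·Q·(S₀ − S)·θ_c, so V = 0.563 × 555 × (1690 − 7.48) × 13.4 / [1450 × (1 + 0.0528 × 13.4)] = 7.04×10^6 / 2476 = 2845 m³.

V ≈ 2850 m³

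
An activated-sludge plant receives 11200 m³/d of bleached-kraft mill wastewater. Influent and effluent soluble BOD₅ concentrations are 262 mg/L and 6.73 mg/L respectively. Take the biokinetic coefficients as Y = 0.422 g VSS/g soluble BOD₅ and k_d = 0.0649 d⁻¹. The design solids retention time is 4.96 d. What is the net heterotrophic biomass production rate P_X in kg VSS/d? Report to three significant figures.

Correct the yield for decay: Y_obs = Y/(1 + k_d θ_c) = 0.422 / (1 + 0.0649 × 4.96) = 0.422 / 1.322 = 0.3192.
Substrate removed = Q·(S₀ − S) = 11200 m³/d × (262 − 6.73) g/m³ = 2.86×10^6 g/d = 2859 kg/d.
Biomass produced: P_X = Y_obs·Q·ΔS = 0.3192 × 2859 ≈ 912.7 kg VSS/d.

P_X ≈ 913 kg VSS/d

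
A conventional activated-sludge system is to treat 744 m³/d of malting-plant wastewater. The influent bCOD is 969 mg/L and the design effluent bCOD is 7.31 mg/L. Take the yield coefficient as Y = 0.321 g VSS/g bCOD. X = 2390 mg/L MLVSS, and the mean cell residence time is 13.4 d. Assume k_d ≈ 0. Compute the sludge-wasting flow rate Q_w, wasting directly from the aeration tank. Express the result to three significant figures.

Biomass mass balance (decay neglected): V·X = Y·Q·(S₀ − S)·θ_c, so V = 0.321 × 744 × (969 − 7.31) × 13.4 / 2390 = 1288 m³.
With mixed-liquor wasting, θ_c = V/Q_w, so Q_w = V/θ_c = 1288/13.4 = 96.10 m³/d.

Q_w ≈ 96.1 m³/d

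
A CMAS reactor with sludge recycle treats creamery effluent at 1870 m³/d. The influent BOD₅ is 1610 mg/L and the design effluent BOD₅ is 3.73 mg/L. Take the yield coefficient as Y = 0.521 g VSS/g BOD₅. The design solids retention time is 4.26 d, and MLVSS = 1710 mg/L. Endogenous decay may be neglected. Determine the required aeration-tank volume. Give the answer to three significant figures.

V ≈ 3900 m³

With k_d = 0 the design equation reduces to V = Y Q (S₀−S) θ_c / X = 0.521 × 1870 × (1610 − 3.73) × 4.26 / 1710 = 3899 m³.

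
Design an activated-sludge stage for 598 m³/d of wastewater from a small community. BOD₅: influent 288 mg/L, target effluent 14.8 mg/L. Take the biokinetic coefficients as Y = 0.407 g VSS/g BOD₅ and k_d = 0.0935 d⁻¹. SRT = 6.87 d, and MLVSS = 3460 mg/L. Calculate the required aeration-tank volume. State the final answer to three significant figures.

V ≈ 80.4 m³

Rearranging the biomass balance for a CMAS with decay, V = Y·Q·ΔS·θ_c / [X·(1+k_d θ_c)] = 0.407 × 598 × (288 − 14.8) × 6.87 / [3460 × (1 + 0.0935 × 6.87)] = 4.57×10^5 / 5683 = 80.39 m³.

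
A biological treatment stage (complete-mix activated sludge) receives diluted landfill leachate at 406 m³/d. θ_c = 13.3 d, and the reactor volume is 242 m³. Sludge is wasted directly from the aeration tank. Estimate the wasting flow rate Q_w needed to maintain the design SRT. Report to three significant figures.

Q_w ≈ 18.2 m³/d

With mixed-liquor wasting, θ_c = V/Q_w, so Q_w = V/θ_c = 242.0/13.3 = 18.20 m³/d.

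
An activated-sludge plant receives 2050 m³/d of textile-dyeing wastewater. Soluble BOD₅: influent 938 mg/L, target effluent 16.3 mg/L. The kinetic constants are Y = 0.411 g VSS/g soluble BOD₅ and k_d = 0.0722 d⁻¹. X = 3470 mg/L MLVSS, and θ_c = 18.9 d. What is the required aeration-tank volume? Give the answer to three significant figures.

V ≈ 1790 m³

From the SRT design equation V = Y Q (S₀−S) θ_c / [X (1 + k_d θ_c)] = 0.411 × 2050 × (938 − 16.3) × 18.9 / [3470 × (1 + 0.0722 × 18.9)] = 1.47×10^7 / 8205 = 1789 m³.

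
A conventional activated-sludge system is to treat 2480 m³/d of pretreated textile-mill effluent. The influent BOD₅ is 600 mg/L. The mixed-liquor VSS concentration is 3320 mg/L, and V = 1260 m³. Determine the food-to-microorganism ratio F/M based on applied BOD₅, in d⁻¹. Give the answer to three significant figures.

F/M ≈ 0.356 d⁻¹

Food-to-microorganism ratio F/M = Q S₀ / (V X) = 2480 × 600 / (1260 × 3320) = 0.3557 d⁻¹.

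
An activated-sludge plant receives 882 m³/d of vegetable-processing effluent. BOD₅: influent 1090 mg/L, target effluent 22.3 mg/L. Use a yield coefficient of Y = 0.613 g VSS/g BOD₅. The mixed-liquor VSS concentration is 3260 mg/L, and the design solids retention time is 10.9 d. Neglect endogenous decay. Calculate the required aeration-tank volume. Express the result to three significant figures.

V ≈ 1930 m³

V·X = Y·Q·ΔS·θ_c gives V = 0.613 × 882 × (1090 − 22.3) × 10.9 / 3260 = 1930 m³.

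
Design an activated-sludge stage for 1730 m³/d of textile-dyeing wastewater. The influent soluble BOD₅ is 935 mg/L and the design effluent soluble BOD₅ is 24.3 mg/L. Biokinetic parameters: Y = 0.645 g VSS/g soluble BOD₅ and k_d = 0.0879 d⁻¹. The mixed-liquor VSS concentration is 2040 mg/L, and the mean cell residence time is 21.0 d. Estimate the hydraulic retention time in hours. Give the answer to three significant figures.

Steady-state biomass mass balance: V·X·(1 + k_d·θ_c) = Y·Q·(S₀ − S)·θ_c, so V = 0.645 × 1730 × (935 − 24.3) × 21.0 / [2040 × (1 + 0.0879 × 21.0)] = 2.13×10^7 / 5806 = 3676 m³.
Hydraulic retention time τ = V/Q = 3676 / 1730 = 2.125 d = 50.99 h.

τ ≈ 51.0 h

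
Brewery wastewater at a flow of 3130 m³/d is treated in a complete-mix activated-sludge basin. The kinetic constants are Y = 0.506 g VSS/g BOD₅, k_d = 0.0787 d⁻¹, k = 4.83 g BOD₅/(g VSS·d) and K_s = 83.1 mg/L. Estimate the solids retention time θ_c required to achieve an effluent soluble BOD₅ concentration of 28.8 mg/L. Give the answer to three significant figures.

θ_c ≈ 1.82 d

At the target effluent, Y k S/(K_s+S) = 0.506×4.83×28.8/111.9 = 0.6290 d⁻¹.
Then 1/θ_c = μ − k_d = 0.6290 − 0.0787 = 0.5503 d⁻¹, giving θ_c = 1.817 d.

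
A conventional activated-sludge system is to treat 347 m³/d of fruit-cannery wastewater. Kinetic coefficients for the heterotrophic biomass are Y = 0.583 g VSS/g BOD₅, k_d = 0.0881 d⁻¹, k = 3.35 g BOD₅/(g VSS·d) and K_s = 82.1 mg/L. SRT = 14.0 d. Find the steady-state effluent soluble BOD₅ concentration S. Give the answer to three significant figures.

S ≈ 7.30 mg/L

For a completely mixed reactor with recycle the Lawrence–McCarty relation gives S = K_s·(1 + k_d·θ_c) / [θ_c·(Y·k − k_d) − 1] = 82.1 × (1 + 0.0881 × 14.0) / [14.0 × (0.583 × 3.35 − 0.0881) − 1] = 183.4 / 25.11 = 7.303 mg/L.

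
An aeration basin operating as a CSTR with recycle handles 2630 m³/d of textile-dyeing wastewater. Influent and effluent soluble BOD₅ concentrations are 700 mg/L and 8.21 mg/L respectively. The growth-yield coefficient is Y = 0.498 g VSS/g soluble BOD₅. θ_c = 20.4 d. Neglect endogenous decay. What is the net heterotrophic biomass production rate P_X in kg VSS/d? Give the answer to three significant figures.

Since k_d ≈ 0, Y_obs = Y = 0.498 g VSS/g soluble BOD₅.
Q·(S₀ − S) = 2630 × (700 − 8.21) × 10⁻³ = 1819 kg/d removed.
Biomass produced: P_X = Y_obs·Q·ΔS = 0.4980 × 1819 ≈ 906.1 kg VSS/d.

P_X ≈ 906 kg VSS/d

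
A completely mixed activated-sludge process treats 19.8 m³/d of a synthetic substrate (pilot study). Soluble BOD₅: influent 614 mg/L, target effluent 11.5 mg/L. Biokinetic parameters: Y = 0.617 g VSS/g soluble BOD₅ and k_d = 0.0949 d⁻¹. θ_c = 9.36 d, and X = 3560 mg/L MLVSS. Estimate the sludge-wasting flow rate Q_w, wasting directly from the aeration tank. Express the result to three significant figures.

Steady-state biomass mass balance: V·X·(1 + k_d·θ_c) = Y·Q·(S₀ − S)·θ_c, so V = 0.617 × 19.8 × (614 − 11.5) × 9.36 / [3560 × (1 + 0.0949 × 9.36)] = 6.89×10^4 / 6722 = 10.25 m³.
For wasting at MLVSS concentration, Q_w = V/θ_c = 10.25/9.36 = 1.095 m³/d.

Q_w ≈ 1.09 m³/d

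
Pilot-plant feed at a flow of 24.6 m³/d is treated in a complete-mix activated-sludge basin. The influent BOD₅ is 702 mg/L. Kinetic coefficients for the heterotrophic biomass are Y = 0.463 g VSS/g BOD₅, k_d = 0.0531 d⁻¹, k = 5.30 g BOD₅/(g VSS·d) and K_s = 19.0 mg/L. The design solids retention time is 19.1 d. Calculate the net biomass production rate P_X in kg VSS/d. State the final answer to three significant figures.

P_X ≈ 3.96 kg VSS/d

From the Monod/SRT balance for a CMAS, S = K_s·(1+k_d θ_c)/[θ_c·(Y k − k_d) − 1] = 19.0 × (1 + 0.0531 × 19.1) / [19.1 × (0.463 × 5.30 − 0.0531) − 1] = 38.27 / 44.86 = 0.8532 mg/L.
Y_obs = Y / (1 + k_d θ_c) = 0.463 / (1 + 0.0531 × 19.1) = 0.463 / 2.014 = 0.2299.
Substrate removed = Q·(S₀ − S) = 24.6 m³/d × (702 − 0.853) g/m³ = 1.72×10^4 g/d = 17.25 kg/d.
Biomass produced: P_X = Y_obs·Q·ΔS = 0.2299 × 17.25 ≈ 3.965 kg VSS/d.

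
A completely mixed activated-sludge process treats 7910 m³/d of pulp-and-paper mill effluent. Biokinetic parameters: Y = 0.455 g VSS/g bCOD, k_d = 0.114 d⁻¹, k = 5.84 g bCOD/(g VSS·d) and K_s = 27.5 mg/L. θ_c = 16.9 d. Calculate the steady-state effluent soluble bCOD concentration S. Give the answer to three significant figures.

For a completely mixed reactor with recycle the Lawrence–McCarty relation gives S = K_s·(1 + k_d·θ_c) / [θ_c·(Y·k − k_d) − 1] = 27.5 × (1 + 0.114 × 16.9) / [16.9 × (0.455 × 5.84 − 0.114) − 1] = 80.48 / 41.98 = 1.917 mg/L.

S ≈ 1.92 mg/L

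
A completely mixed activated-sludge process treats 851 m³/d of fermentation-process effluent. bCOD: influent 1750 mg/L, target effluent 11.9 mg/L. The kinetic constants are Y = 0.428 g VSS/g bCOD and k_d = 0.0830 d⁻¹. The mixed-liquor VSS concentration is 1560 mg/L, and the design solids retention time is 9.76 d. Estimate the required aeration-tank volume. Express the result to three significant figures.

From the SRT design equation V = Y Q (S₀−S) θ_c / [X (1 + k_d θ_c)] = 0.428 × 851 × (1750 − 11.9) × 9.76 / [1560 × (1 + 0.0830 × 9.76)] = 6.18×10^6 / 2824 = 2188 m³.

V ≈ 2190 m³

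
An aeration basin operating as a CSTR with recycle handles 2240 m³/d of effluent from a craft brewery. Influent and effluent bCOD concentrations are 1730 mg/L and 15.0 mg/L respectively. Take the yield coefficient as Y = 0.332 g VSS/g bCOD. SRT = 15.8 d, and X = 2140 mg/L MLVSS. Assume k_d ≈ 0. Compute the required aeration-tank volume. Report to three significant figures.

V ≈ 9420 m³

V·X = Y·Q·ΔS·θ_c gives V = 0.332 × 2240 × (1730 − 15.0) × 15.8 / 2140 = 9417 m³.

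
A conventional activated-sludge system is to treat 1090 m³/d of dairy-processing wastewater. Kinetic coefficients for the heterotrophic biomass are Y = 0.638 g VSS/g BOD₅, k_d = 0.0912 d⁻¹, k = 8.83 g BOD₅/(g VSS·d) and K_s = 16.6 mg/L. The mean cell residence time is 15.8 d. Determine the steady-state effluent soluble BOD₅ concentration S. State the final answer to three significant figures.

Effluent substrate depends only on kinetics and SRT: S = K_s(1 + k_d θ_c) / [θ_c(Yk − k_d) − 1] = 16.6 × (1 + 0.0912 × 15.8) / [15.8 × (0.638 × 8.83 − 0.0912) − 1] = 40.52 / 86.57 = 0.4681 mg/L.

S ≈ 0.468 mg/L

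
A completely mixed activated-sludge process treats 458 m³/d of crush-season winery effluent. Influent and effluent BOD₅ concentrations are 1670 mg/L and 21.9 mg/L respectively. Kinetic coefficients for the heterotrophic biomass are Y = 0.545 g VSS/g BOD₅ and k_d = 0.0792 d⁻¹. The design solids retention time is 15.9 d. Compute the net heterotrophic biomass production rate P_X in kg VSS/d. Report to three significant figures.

Observed yield with endogenous decay: Y_obs = Y / (1 + k_d·θ_c) = 0.545 / (1 + 0.0792 × 15.9) = 0.545 / 2.259 = 0.2412 g VSS/g BOD₅.
Q·(S₀ − S) = 458 × (1670 − 21.9) × 10⁻³ = 754.8 kg/d removed.
Net biomass production P_X = Y_obs × Q·(S₀ − S) = 0.2412 × 754.8 = 182.1 kg VSS/d.

P_X ≈ 182 kg VSS/d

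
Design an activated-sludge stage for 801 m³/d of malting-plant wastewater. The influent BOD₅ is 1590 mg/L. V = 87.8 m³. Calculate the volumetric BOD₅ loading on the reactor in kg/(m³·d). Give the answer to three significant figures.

L_v = Q S₀ / V = 801 × 1590 × 10⁻³ / 87.80 = 14.51 kg/(m³·d).

L_v ≈ 14.5 kg BOD₅/(m³·d)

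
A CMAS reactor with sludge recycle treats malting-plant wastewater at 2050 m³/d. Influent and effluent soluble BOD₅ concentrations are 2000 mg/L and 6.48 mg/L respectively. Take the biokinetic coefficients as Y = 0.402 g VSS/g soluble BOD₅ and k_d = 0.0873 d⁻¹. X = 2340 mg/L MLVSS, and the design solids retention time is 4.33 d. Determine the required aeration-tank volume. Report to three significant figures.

V ≈ 2210 m³

Steady-state biomass mass balance: V·X·(1 + k_d·θ_c) = Y·Q·(S₀ − S)·θ_c, so V = 0.402 × 2050 × (2000 − 6.48) × 4.33 / [2340 × (1 + 0.0873 × 4.33)] = 7.11×10^6 / 3225 = 2206 m³.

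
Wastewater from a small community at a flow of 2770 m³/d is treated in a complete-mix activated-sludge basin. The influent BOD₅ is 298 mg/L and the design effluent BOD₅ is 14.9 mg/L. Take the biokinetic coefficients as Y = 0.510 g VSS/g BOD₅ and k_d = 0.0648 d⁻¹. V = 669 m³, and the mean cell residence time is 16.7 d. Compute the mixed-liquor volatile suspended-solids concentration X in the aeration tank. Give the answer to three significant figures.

X ≈ 4790 mg/L

X = Y·Q·ΔS·θ_c / [V·(1 + k_d θ_c)] = 0.510 × 2770 × (298 − 14.9) × 16.7 / [669 × (1 + 0.0648 × 16.7)] = 4795 mg/L.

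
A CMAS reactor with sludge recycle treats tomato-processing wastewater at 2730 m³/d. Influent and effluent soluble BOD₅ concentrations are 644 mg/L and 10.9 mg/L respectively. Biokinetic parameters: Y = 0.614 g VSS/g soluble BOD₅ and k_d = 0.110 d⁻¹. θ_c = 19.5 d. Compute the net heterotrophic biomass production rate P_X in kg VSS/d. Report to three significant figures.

The observed yield is Y_obs = Y/(1 + k_d·θ_c) = 0.614 / (1 + 0.110 × 19.5) = 0.614 / 3.145 = 0.1952 g VSS per g soluble BOD₅ removed.
Mass of soluble BOD₅ removed per day: Q(S₀ − S) = 2730 × 633.1 g/m³ = 1728 kg/d.
P_X = Y_obs · Q(S₀ − S) = 0.1952 × 1728 = 337.4 kg VSS/d.

P_X ≈ 337 kg VSS/d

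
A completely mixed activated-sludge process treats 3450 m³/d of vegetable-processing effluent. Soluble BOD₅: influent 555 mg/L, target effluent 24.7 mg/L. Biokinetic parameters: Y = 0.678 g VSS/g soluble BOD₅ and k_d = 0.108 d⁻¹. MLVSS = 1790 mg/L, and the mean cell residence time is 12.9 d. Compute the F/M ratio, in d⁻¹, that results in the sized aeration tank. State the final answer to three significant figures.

F/M ≈ 0.286 d⁻¹

From the SRT design equation V = Y Q (S₀−S) θ_c / [X (1 + k_d θ_c)] = 0.678 × 3450 × (555 − 24.7) × 12.9 / [1790 × (1 + 0.108 × 12.9)] = 1.6×10^7 / 4284 = 3735 m³.
F/M = applied load / biomass = Q·S₀/(V·X) = 3450 × 555 / (3735 × 1790) = 0.2864 d⁻¹.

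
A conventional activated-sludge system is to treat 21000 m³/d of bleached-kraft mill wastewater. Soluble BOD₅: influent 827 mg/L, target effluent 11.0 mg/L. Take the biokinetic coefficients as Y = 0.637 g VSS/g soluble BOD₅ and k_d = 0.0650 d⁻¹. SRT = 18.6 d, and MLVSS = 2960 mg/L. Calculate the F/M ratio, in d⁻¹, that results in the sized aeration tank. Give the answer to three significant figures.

Rearranging the biomass balance for a CMAS with decay, V = Y·Q·ΔS·θ_c / [X·(1+k_d θ_c)] = 0.637 × 21000 × (827 − 11.0) × 18.6 / [2960 × (1 + 0.0650 × 18.6)] = 2.03×10^8 / 6539 = 31051 m³.
F/M = Q·S₀ / (V·X) = 21000 × 827 / (31051 × 2960) = 0.1890 g soluble BOD₅·(g VSS·d)⁻¹.

F/M ≈ 0.189 d⁻¹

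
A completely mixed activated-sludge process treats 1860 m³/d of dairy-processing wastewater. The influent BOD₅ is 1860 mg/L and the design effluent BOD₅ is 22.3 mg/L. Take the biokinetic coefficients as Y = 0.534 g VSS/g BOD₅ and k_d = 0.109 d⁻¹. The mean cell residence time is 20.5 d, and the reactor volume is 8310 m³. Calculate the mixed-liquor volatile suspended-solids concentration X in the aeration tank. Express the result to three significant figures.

From V·X·(1 + k_d·θ_c) = Y·Q·(S₀ − S)·θ_c: X = 0.534 × 1860 × (1860 − 22.3) × 20.5 / [8310 × (1 + 0.109 × 20.5)] = 1392 mg/L.

X ≈ 1390 mg/L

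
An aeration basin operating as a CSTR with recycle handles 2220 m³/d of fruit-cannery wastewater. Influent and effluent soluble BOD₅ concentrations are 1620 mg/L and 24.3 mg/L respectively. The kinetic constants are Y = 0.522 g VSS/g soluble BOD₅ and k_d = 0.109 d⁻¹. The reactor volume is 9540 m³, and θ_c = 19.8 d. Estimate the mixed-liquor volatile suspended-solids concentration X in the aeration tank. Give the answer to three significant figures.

X ≈ 1220 mg/L

From V·X·(1 + k_d·θ_c) = Y·Q·(S₀ − S)·θ_c: X = 0.522 × 2220 × (1620 − 24.3) × 19.8 / [9540 × (1 + 0.109 × 19.8)] = 1215 mg/L.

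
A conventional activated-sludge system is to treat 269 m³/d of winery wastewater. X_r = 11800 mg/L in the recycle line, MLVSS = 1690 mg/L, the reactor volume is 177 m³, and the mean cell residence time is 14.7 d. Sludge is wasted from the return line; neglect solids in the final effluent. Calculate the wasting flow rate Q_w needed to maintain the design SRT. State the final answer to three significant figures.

Q_w ≈ 1.72 m³/d

Wasting from the return line (neglecting effluent solids): Q_w = V·X / (θ_c·X_r) = 177.0 × 1690 / (14.7 × 11800) = 1.724 m³/d.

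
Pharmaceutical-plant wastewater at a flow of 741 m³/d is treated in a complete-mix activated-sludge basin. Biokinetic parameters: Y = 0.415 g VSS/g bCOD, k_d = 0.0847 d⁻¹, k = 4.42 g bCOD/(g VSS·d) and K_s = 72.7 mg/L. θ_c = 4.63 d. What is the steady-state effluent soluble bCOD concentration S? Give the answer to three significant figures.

S ≈ 14.3 mg/L

From the Monod/SRT balance for a CMAS, S = K_s·(1+k_d θ_c)/[θ_c·(Y k − k_d) − 1] = 72.7 × (1 + 0.0847 × 4.63) / [4.63 × (0.415 × 4.42 − 0.0847) − 1] = 101.2 / 7.101 = 14.25 mg/L.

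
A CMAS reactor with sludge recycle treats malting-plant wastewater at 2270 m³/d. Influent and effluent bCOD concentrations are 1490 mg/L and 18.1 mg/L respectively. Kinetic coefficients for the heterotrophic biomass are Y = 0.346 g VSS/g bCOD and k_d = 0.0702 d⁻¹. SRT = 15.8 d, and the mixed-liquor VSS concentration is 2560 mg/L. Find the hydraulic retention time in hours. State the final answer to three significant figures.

Steady-state biomass mass balance: V·X·(1 + k_d·θ_c) = Y·Q·(S₀ − S)·θ_c, so V = 0.346 × 2270 × (1490 − 18.1) × 15.8 / [2560 × (1 + 0.0702 × 15.8)] = 1.83×10^7 / 5399 = 3383 m³.
HRT = V/Q = 3383 m³ / 2270 m³·d⁻¹ = 1.490 d × 24 = 35.77 h.

τ ≈ 35.8 h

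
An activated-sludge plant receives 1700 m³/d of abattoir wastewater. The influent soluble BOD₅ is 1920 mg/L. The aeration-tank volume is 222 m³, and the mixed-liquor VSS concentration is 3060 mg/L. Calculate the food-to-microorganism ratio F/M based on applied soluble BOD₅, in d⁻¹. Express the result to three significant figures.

F/M = Q·S₀ / (V·X) = 1700 × 1920 / (222.0 × 3060) = 4.805 g soluble BOD₅·(g VSS·d)⁻¹.

F/M ≈ 4.80 d⁻¹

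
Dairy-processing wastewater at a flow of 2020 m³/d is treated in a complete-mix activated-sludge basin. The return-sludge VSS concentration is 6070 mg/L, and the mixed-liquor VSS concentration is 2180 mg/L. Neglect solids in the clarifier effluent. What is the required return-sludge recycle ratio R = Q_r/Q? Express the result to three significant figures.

Mass balance around the secondary clarifier (neglecting effluent solids): R = X / (X_r − X) = 2180 / (6070 − 2180) = 0.5604.

R ≈ 0.560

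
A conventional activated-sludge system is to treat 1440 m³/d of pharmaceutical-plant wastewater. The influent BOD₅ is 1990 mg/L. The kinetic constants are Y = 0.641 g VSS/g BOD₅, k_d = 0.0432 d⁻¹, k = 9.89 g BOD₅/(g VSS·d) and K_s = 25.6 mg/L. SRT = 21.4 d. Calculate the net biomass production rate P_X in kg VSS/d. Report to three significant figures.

P_X ≈ 954 kg VSS/d

For a completely mixed reactor with recycle the Lawrence–McCarty relation gives S = K_s·(1 + k_d·θ_c) / [θ_c·(Y·k − k_d) − 1] = 25.6 × (1 + 0.0432 × 21.4) / [21.4 × (0.641 × 9.89 − 0.0432) − 1] = 49.27 / 133.7 = 0.3684 mg/L.
Correct the yield for decay: Y_obs = Y/(1 + k_d θ_c) = 0.641 / (1 + 0.0432 × 21.4) = 0.641 / 1.924 = 0.3331.
Substrate removed = Q·(S₀ − S) = 1440 m³/d × (1990 − 0.368) g/m³ = 2.87×10^6 g/d = 2865 kg/d.
P_X = Y_obs · Q(S₀ − S) = 0.3331 × 2865 = 954.3 kg VSS/d.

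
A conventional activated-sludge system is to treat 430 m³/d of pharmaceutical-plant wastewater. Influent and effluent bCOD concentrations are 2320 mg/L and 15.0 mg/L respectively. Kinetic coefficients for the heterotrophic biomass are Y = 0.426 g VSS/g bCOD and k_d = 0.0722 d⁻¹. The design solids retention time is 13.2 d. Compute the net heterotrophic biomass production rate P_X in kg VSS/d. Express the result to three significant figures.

The observed yield is Y_obs = Y/(1 + k_d·θ_c) = 0.426 / (1 + 0.0722 × 13.2) = 0.426 / 1.953 = 0.2181 g VSS per g bCOD removed.
Mass of bCOD removed per day: Q(S₀ − S) = 430 × 2305 g/m³ = 991.1 kg/d.
P_X = Y_obs · Q(S₀ − S) = 0.2181 × 991.1 = 216.2 kg VSS/d.

P_X ≈ 216 kg VSS/d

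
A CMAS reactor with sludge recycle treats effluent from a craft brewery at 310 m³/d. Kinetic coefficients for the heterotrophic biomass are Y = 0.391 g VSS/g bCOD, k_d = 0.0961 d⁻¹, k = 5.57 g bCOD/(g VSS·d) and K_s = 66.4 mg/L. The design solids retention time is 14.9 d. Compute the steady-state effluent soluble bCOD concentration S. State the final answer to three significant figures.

S ≈ 5.38 mg/L

Effluent substrate depends only on kinetics and SRT: S = K_s(1 + k_d θ_c) / [θ_c(Yk − k_d) − 1] = 66.4 × (1 + 0.0961 × 14.9) / [14.9 × (0.391 × 5.57 − 0.0961) − 1] = 161.5 / 30.02 = 5.379 mg/L.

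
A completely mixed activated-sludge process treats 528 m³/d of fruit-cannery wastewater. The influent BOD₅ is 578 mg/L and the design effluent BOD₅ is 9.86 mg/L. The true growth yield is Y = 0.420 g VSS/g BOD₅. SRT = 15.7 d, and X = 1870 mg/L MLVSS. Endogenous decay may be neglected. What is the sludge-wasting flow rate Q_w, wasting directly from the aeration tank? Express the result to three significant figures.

With k_d = 0 the design equation reduces to V = Y Q (S₀−S) θ_c / X = 0.420 × 528 × (578 − 9.86) × 15.7 / 1870 = 1058 m³.
Wasting from the aeration tank: Q_w = V / θ_c = 1058 / 15.7 = 67.37 m³/d.

Q_w ≈ 67.4 m³/d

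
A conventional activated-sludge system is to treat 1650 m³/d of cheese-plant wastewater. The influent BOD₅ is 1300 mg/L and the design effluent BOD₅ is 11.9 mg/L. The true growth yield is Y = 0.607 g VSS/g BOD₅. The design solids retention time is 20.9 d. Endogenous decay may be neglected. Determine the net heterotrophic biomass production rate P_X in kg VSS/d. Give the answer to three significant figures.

No decay correction is needed, so Y_obs = Y = 0.607.
Q·(S₀ − S) = 1650 × (1300 − 11.9) × 10⁻³ = 2125 kg/d removed.
Biomass produced: P_X = Y_obs·Q·ΔS = 0.6070 × 2125 ≈ 1290 kg VSS/d.

P_X ≈ 1290 kg VSS/d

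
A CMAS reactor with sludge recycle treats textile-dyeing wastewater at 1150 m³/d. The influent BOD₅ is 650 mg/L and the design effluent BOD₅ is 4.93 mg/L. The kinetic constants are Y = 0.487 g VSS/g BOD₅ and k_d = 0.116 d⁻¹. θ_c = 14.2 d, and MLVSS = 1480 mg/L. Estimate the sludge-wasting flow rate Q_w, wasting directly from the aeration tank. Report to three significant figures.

Q_w ≈ 92.2 m³/d

Steady-state biomass mass balance: V·X·(1 + k_d·θ_c) = Y·Q·(S₀ − S)·θ_c, so V = 0.487 × 1150 × (650 − 4.93) × 14.2 / [1480 × (1 + 0.116 × 14.2)] = 5.13×10^6 / 3918 = 1309 m³.
With mixed-liquor wasting, θ_c = V/Q_w, so Q_w = V/θ_c = 1309/14.2 = 92.21 m³/d.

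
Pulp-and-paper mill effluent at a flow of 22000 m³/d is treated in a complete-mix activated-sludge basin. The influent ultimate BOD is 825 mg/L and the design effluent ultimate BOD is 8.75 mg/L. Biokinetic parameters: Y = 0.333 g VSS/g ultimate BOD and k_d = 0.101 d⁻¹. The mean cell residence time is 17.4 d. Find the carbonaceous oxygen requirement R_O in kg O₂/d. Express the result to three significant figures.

Correct the yield for decay: Y_obs = Y/(1 + k_d θ_c) = 0.333 / (1 + 0.101 × 17.4) = 0.333 / 2.757 = 0.1208.
Mass of ultimate BOD removed per day: Q(S₀ − S) = 22000 × 816.2 g/m³ = 17958 kg/d.
Net sludge production P_X = 0.1208 × 17958 = 2169 kg VSS/d.
R_O = Q·(S₀ − S) − 1.42·P_X = 17958 − 1.42 × 2169 = 14878 kg O₂/d.

R_O ≈ 14900 kg O₂/d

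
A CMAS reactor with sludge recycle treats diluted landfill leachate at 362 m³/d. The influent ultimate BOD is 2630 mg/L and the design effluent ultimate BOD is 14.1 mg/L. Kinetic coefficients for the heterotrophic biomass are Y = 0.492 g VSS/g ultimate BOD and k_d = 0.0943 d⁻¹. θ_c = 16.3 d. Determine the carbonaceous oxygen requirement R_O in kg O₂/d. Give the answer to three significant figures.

Correct the yield for decay: Y_obs = Y/(1 + k_d θ_c) = 0.492 / (1 + 0.0943 × 16.3) = 0.492 / 2.537 = 0.1939.
Q·(S₀ − S) = 362 × (2630 − 14.1) × 10⁻³ = 947.0 kg/d removed.
Net sludge production P_X = 0.1939 × 947.0 = 183.6 kg VSS/d.
R_O = Q·(S₀ − S) − 1.42·P_X = 947.0 − 1.42 × 183.6 = 686.2 kg O₂/d.

R_O ≈ 686 kg O₂/d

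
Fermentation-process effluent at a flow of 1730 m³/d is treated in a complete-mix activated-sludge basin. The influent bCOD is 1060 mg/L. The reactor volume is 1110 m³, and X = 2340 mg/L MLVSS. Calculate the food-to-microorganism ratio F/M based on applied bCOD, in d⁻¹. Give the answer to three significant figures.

F/M ≈ 0.706 d⁻¹

F/M = applied load / biomass = Q·S₀/(V·X) = 1730 × 1060 / (1110 × 2340) = 0.7060 d⁻¹.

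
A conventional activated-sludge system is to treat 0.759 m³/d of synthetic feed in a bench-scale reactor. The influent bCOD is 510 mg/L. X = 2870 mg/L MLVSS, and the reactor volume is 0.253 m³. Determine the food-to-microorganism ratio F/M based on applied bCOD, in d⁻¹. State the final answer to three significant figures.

F/M = applied load / biomass = Q·S₀/(V·X) = 0.759 × 510 / (0.2530 × 2870) = 0.5331 d⁻¹.

F/M ≈ 0.533 d⁻¹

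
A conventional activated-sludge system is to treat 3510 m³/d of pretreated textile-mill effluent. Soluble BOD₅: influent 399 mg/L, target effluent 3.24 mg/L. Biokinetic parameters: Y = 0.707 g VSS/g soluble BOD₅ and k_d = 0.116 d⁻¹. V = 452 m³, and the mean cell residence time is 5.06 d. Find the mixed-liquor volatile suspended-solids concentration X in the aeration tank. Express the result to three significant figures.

X ≈ 6930 mg/L

X = Y·Q·ΔS·θ_c / [V·(1 + k_d θ_c)] = 0.707 × 3510 × (399 − 3.24) × 5.06 / [452 × (1 + 0.116 × 5.06)] = 6928 mg/L.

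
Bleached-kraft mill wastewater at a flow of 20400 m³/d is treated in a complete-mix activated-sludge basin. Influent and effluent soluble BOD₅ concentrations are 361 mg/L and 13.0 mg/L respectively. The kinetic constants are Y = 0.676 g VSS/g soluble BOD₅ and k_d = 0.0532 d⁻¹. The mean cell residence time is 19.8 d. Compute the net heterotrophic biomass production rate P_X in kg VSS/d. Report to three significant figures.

Correct the yield for decay: Y_obs = Y/(1 + k_d θ_c) = 0.676 / (1 + 0.0532 × 19.8) = 0.676 / 2.053 = 0.3292.
Substrate removed = Q·(S₀ − S) = 20400 m³/d × (361 − 13.0) g/m³ = 7.1×10^6 g/d = 7099 kg/d.
Biomass produced: P_X = Y_obs·Q·ΔS = 0.3292 × 7099 ≈ 2337 kg VSS/d.

P_X ≈ 2340 kg VSS/d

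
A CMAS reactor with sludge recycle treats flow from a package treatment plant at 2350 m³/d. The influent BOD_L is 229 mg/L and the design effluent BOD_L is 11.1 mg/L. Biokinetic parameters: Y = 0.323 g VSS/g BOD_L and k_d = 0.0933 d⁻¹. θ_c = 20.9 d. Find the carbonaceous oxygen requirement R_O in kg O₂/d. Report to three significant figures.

R_O ≈ 432 kg O₂/d

Y_obs = Y / (1 + k_d θ_c) = 0.323 / (1 + 0.0933 × 20.9) = 0.323 / 2.950 = 0.1095.
Mass of BOD_L removed per day: Q(S₀ − S) = 2350 × 217.9 g/m³ = 512.1 kg/d.
P_X = Y_obs·Q·(S₀ − S) = 0.1095 × 512.1 = 56.07 kg VSS/d.
R_O = Q·ΔS − 1.42 P_X = 512.1 − 79.62 = 432.4 kg O₂/d.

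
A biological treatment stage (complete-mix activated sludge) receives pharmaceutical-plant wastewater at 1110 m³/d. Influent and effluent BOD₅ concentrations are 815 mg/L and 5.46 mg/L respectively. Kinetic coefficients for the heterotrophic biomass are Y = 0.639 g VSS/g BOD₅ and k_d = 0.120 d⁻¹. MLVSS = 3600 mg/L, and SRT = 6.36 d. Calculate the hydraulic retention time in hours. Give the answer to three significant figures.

τ ≈ 12.4 h

Steady-state biomass mass balance: V·X·(1 + k_d·θ_c) = Y·Q·(S₀ − S)·θ_c, so V = 0.639 × 1110 × (815 − 5.46) × 6.36 / [3600 × (1 + 0.120 × 6.36)] = 3.65×10^6 / 6348 = 575.3 m³.
HRT = V/Q = 575.3 m³ / 1110 m³·d⁻¹ = 0.5183 d × 24 = 12.44 h.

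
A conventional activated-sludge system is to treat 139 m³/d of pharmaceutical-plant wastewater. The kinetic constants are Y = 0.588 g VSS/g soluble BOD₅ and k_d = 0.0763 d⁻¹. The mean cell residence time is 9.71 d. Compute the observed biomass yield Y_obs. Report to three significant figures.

Correct the yield for decay: Y_obs = Y/(1 + k_d θ_c) = 0.588 / (1 + 0.0763 × 9.71) = 0.588 / 1.741 = 0.3378.

Y_obs ≈ 0.338 g VSS/g soluble BOD₅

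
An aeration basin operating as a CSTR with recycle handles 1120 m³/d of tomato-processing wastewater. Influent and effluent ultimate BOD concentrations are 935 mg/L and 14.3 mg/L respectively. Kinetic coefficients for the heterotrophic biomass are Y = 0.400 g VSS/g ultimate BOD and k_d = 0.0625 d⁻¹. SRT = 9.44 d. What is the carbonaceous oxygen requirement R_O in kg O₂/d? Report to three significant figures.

R_O ≈ 663 kg O₂/d

Y_obs = Y / (1 + k_d θ_c) = 0.400 / (1 + 0.0625 × 9.44) = 0.400 / 1.590 = 0.2516.
Q·(S₀ − S) = 1120 × (935 − 14.3) × 10⁻³ = 1031 kg/d removed.
P_X = Y_obs·Q·(S₀ − S) = 0.2516 × 1031 = 259.4 kg VSS/d.
R_O = Q·ΔS − 1.42 P_X = 1031 − 368.4 = 662.8 kg O₂/d.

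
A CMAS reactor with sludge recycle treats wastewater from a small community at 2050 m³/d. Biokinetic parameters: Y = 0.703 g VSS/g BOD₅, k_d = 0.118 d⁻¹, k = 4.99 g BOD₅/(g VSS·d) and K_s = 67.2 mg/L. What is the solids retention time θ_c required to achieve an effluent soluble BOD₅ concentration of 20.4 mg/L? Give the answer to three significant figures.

Specific growth rate at S = 20.4 mg/L: μ = YkS/(K_s+S) = 0.703·4.99·20.4/(67.2+20.4) = 0.8169 d⁻¹.
Then 1/θ_c = μ − k_d = 0.8169 − 0.118 = 0.6989 d⁻¹, giving θ_c = 1.431 d.

θ_c ≈ 1.43 d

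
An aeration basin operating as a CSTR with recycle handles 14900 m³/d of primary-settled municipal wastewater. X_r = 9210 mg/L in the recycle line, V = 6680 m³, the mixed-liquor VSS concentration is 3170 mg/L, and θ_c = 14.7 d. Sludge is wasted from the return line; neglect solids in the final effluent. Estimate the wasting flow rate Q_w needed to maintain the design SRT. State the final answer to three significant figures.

θ_c = V·X/(Q_w·X_r) when wasting from the recycle, so Q_w = V·X/(θ_c·X_r) = 6680 × 3170 / (14.7 × 9210) = 156.4 m³/d.

Q_w ≈ 156 m³/d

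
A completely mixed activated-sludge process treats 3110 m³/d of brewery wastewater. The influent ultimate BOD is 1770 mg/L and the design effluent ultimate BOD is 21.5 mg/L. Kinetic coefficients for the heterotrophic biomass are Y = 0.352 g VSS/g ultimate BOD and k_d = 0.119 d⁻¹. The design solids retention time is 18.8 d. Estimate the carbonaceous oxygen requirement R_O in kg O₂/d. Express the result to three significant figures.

R_O ≈ 4600 kg O₂/d

Y_obs = Y / (1 + k_d θ_c) = 0.352 / (1 + 0.119 × 18.8) = 0.352 / 3.237 = 0.1087.
Q·(S₀ − S) = 3110 × (1770 − 21.5) × 10⁻³ = 5438 kg/d removed.
Biomass synthesised: P_X = Y_obs × 5438 = 591.3 kg VSS/d.
Carbonaceous O₂ demand = substrate oxidised − cell-mass equivalent = 5438 − 1.42 × 591.3 = 4598 kg O₂/d.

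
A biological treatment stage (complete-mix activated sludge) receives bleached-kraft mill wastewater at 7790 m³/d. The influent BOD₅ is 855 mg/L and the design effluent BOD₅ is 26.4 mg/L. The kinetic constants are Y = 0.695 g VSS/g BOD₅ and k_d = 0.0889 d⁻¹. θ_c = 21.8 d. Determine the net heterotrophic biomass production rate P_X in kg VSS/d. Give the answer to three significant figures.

P_X ≈ 1530 kg VSS/d

Y_obs = Y / (1 + k_d θ_c) = 0.695 / (1 + 0.0889 × 21.8) = 0.695 / 2.938 = 0.2366.
Q·(S₀ − S) = 7790 × (855 − 26.4) × 10⁻³ = 6455 kg/d removed.
P_X = Y_obs · Q(S₀ − S) = 0.2366 × 6455 = 1527 kg VSS/d.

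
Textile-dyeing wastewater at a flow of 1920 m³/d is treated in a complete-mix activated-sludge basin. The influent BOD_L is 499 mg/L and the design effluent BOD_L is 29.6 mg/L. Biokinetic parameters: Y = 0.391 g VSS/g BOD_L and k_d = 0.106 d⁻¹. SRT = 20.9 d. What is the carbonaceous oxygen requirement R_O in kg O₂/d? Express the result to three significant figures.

R_O ≈ 746 kg O₂/d

Y_obs = Y / (1 + k_d θ_c) = 0.391 / (1 + 0.106 × 20.9) = 0.391 / 3.215 = 0.1216.
Mass of BOD_L removed per day: Q(S₀ − S) = 1920 × 469.4 g/m³ = 901.2 kg/d.
Net sludge production P_X = 0.1216 × 901.2 = 109.6 kg VSS/d.
R_O = Q·ΔS − 1.42 P_X = 901.2 − 155.6 = 745.6 kg O₂/d.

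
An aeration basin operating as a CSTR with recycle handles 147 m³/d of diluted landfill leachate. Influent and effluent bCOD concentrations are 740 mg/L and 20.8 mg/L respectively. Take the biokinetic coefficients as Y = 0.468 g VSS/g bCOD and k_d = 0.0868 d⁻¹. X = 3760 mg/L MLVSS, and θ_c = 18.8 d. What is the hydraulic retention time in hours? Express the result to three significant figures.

τ ≈ 15.3 h

From the SRT design equation V = Y Q (S₀−S) θ_c / [X (1 + k_d θ_c)] = 0.468 × 147 × (740 − 20.8) × 18.8 / [3760 × (1 + 0.0868 × 18.8)] = 9.3×10^5 / 9896 = 94.00 m³.
τ = V/Q = 94.00/147 = 0.6394 d, or 15.35 h.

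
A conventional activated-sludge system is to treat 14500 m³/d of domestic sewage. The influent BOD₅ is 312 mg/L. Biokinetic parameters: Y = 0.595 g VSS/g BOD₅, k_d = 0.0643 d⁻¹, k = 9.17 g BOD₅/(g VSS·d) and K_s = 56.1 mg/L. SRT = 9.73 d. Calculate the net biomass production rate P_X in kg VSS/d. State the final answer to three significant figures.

P_X ≈ 1650 kg VSS/d

Effluent substrate depends only on kinetics and SRT: S = K_s(1 + k_d θ_c) / [θ_c(Yk − k_d) − 1] = 56.1 × (1 + 0.0643 × 9.73) / [9.73 × (0.595 × 9.17 − 0.0643) − 1] = 91.20 / 51.46 = 1.772 mg/L.
The observed yield is Y_obs = Y/(1 + k_d·θ_c) = 0.595 / (1 + 0.0643 × 9.73) = 0.595 / 1.626 = 0.3660 g VSS per g BOD₅ removed.
Substrate removed = Q·(S₀ − S) = 14500 m³/d × (312 − 1.77) g/m³ = 4.5×10^6 g/d = 4498 kg/d.
P_X = Y_obs · Q(S₀ − S) = 0.3660 × 4498 = 1646 kg VSS/d.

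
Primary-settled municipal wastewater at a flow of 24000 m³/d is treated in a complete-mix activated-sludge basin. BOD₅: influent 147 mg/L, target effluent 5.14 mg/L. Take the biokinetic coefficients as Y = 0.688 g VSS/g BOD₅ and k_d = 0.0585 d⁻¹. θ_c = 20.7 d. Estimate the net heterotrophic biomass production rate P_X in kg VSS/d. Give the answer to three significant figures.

P_X ≈ 1060 kg VSS/d

Correct the yield for decay: Y_obs = Y/(1 + k_d θ_c) = 0.688 / (1 + 0.0585 × 20.7) = 0.688 / 2.211 = 0.3112.
Q·(S₀ − S) = 24000 × (147 − 5.14) × 10⁻³ = 3405 kg/d removed.
Biomass produced: P_X = Y_obs·Q·ΔS = 0.3112 × 3405 ≈ 1059 kg VSS/d.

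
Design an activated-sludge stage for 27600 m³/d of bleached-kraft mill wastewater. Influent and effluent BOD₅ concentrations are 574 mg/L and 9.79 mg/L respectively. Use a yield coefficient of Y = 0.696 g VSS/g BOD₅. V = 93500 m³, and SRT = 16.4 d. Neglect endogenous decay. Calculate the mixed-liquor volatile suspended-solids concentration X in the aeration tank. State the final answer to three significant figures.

X ≈ 1900 mg/L

X = Y·Q·ΔS·θ_c / V = 0.696 × 27600 × (574 − 9.79) × 16.4 / 93500 = 1901 mg/L.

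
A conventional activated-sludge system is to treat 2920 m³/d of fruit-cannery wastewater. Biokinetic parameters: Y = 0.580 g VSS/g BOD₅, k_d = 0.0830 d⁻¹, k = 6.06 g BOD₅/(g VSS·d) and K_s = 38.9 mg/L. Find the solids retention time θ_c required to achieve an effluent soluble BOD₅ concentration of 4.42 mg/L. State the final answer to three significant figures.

θ_c ≈ 3.63 d

At the target effluent, Y k S/(K_s+S) = 0.580×6.06×4.42/43.32 = 0.3586 d⁻¹.
θ_c = 1/(μ − k_d) = 1/(0.3586 − 0.0830) = 1/0.2756 = 3.628 d.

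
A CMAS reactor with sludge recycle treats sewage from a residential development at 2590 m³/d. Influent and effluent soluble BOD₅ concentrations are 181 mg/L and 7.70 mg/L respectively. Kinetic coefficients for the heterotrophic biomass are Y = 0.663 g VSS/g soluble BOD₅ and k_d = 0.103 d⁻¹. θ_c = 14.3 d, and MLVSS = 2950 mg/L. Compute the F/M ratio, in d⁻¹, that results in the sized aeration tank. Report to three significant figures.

Steady-state biomass mass balance: V·X·(1 + k_d·θ_c) = Y·Q·(S₀ − S)·θ_c, so V = 0.663 × 2590 × (181 − 7.70) × 14.3 / [2950 × (1 + 0.103 × 14.3)] = 4.26×10^6 / 7295 = 583.3 m³.
Food-to-microorganism ratio F/M = Q S₀ / (V X) = 2590 × 181 / (583.3 × 2950) = 0.2724 d⁻¹.

F/M ≈ 0.272 d⁻¹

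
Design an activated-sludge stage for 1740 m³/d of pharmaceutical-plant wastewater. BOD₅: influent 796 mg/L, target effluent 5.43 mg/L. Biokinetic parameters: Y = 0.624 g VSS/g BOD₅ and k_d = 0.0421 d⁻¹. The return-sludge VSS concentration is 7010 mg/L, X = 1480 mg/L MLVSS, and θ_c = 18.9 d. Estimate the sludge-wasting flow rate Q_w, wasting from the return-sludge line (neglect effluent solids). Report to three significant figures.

Q_w ≈ 68.2 m³/d

Rearranging the biomass balance for a CMAS with decay, V = Y·Q·ΔS·θ_c / [X·(1+k_d θ_c)] = 0.624 × 1740 × (796 − 5.43) × 18.9 / [1480 × (1 + 0.0421 × 18.9)] = 1.62×10^7 / 2658 = 6104 m³.
θ_c = V·X/(Q_w·X_r) when wasting from the recycle, so Q_w = V·X/(θ_c·X_r) = 6104 × 1480 / (18.9 × 7010) = 68.19 m³/d.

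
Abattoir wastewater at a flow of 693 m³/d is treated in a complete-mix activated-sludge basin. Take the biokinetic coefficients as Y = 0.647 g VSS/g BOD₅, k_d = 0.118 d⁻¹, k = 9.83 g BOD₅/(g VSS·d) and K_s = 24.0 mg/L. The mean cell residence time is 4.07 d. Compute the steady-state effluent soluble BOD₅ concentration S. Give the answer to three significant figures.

S ≈ 1.46 mg/L

From the Monod/SRT balance for a CMAS, S = K_s·(1+k_d θ_c)/[θ_c·(Y k − k_d) − 1] = 24.0 × (1 + 0.118 × 4.07) / [4.07 × (0.647 × 9.83 − 0.118) − 1] = 35.53 / 24.40 = 1.456 mg/L.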